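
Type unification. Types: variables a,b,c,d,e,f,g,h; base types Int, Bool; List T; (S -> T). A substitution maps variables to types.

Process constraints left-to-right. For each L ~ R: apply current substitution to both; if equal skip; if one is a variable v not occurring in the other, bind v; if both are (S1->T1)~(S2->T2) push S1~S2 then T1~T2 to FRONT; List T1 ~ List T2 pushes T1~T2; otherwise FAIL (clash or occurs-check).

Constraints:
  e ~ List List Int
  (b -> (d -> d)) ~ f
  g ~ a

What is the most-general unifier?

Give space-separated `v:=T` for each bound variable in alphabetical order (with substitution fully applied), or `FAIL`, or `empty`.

Answer: e:=List List Int f:=(b -> (d -> d)) g:=a

Derivation:
step 1: unify e ~ List List Int  [subst: {-} | 2 pending]
  bind e := List List Int
step 2: unify (b -> (d -> d)) ~ f  [subst: {e:=List List Int} | 1 pending]
  bind f := (b -> (d -> d))
step 3: unify g ~ a  [subst: {e:=List List Int, f:=(b -> (d -> d))} | 0 pending]
  bind g := a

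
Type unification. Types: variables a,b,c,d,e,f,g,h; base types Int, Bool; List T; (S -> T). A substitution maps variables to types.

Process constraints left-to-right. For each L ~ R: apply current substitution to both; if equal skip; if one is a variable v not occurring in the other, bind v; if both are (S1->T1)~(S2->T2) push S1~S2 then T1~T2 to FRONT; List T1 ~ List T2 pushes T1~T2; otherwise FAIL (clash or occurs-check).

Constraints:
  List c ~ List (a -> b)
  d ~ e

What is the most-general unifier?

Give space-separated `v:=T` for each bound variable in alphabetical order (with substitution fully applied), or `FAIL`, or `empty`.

Answer: c:=(a -> b) d:=e

Derivation:
step 1: unify List c ~ List (a -> b)  [subst: {-} | 1 pending]
  -> decompose List: push c~(a -> b)
step 2: unify c ~ (a -> b)  [subst: {-} | 1 pending]
  bind c := (a -> b)
step 3: unify d ~ e  [subst: {c:=(a -> b)} | 0 pending]
  bind d := e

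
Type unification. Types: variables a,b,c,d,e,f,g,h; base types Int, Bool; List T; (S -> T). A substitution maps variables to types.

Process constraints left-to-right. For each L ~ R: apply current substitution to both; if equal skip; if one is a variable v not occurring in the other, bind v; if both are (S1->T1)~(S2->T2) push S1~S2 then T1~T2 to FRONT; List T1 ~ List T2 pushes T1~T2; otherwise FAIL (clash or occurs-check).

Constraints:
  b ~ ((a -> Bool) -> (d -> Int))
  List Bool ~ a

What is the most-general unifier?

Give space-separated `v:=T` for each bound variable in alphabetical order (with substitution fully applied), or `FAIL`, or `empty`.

Answer: a:=List Bool b:=((List Bool -> Bool) -> (d -> Int))

Derivation:
step 1: unify b ~ ((a -> Bool) -> (d -> Int))  [subst: {-} | 1 pending]
  bind b := ((a -> Bool) -> (d -> Int))
step 2: unify List Bool ~ a  [subst: {b:=((a -> Bool) -> (d -> Int))} | 0 pending]
  bind a := List Bool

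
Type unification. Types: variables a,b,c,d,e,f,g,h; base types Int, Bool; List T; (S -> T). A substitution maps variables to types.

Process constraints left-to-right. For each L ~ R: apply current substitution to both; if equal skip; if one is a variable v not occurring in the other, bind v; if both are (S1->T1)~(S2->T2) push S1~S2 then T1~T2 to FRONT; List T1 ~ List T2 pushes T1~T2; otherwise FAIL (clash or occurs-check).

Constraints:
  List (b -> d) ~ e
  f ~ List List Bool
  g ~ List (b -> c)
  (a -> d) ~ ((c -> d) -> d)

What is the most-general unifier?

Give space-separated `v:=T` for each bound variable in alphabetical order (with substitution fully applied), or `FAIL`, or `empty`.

step 1: unify List (b -> d) ~ e  [subst: {-} | 3 pending]
  bind e := List (b -> d)
step 2: unify f ~ List List Bool  [subst: {e:=List (b -> d)} | 2 pending]
  bind f := List List Bool
step 3: unify g ~ List (b -> c)  [subst: {e:=List (b -> d), f:=List List Bool} | 1 pending]
  bind g := List (b -> c)
step 4: unify (a -> d) ~ ((c -> d) -> d)  [subst: {e:=List (b -> d), f:=List List Bool, g:=List (b -> c)} | 0 pending]
  -> decompose arrow: push a~(c -> d), d~d
step 5: unify a ~ (c -> d)  [subst: {e:=List (b -> d), f:=List List Bool, g:=List (b -> c)} | 1 pending]
  bind a := (c -> d)
step 6: unify d ~ d  [subst: {e:=List (b -> d), f:=List List Bool, g:=List (b -> c), a:=(c -> d)} | 0 pending]
  -> identical, skip

Answer: a:=(c -> d) e:=List (b -> d) f:=List List Bool g:=List (b -> c)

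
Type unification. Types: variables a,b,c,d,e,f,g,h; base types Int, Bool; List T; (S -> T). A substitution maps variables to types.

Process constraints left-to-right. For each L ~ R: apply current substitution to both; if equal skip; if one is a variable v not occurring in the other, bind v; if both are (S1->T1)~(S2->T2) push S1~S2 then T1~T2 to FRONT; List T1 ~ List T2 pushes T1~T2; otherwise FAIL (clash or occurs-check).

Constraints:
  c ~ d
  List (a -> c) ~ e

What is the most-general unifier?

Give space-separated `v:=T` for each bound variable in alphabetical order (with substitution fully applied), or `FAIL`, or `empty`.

Answer: c:=d e:=List (a -> d)

Derivation:
step 1: unify c ~ d  [subst: {-} | 1 pending]
  bind c := d
step 2: unify List (a -> d) ~ e  [subst: {c:=d} | 0 pending]
  bind e := List (a -> d)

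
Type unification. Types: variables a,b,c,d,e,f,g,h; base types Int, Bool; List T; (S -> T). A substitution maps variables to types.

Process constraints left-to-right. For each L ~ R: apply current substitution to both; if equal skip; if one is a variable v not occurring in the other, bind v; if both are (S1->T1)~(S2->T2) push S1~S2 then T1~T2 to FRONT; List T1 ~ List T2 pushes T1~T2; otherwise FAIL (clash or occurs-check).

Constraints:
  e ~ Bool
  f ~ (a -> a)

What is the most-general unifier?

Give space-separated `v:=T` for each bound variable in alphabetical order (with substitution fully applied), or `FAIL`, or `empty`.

step 1: unify e ~ Bool  [subst: {-} | 1 pending]
  bind e := Bool
step 2: unify f ~ (a -> a)  [subst: {e:=Bool} | 0 pending]
  bind f := (a -> a)

Answer: e:=Bool f:=(a -> a)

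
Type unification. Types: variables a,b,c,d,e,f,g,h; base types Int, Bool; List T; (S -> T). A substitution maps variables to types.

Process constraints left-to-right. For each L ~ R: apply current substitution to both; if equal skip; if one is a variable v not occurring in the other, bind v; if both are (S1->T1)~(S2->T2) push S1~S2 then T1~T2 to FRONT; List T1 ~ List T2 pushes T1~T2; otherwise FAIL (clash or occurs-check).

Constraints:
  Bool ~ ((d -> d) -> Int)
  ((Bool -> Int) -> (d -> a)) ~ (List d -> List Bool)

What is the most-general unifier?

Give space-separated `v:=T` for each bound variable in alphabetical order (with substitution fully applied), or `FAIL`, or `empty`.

Answer: FAIL

Derivation:
step 1: unify Bool ~ ((d -> d) -> Int)  [subst: {-} | 1 pending]
  clash: Bool vs ((d -> d) -> Int)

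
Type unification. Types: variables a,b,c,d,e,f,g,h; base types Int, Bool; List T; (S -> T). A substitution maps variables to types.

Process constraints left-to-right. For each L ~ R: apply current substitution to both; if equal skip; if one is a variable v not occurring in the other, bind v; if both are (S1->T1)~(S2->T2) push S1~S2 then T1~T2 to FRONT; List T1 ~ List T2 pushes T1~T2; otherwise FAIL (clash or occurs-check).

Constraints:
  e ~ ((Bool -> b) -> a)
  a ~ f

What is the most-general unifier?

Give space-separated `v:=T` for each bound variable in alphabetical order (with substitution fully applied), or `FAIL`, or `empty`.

Answer: a:=f e:=((Bool -> b) -> f)

Derivation:
step 1: unify e ~ ((Bool -> b) -> a)  [subst: {-} | 1 pending]
  bind e := ((Bool -> b) -> a)
step 2: unify a ~ f  [subst: {e:=((Bool -> b) -> a)} | 0 pending]
  bind a := f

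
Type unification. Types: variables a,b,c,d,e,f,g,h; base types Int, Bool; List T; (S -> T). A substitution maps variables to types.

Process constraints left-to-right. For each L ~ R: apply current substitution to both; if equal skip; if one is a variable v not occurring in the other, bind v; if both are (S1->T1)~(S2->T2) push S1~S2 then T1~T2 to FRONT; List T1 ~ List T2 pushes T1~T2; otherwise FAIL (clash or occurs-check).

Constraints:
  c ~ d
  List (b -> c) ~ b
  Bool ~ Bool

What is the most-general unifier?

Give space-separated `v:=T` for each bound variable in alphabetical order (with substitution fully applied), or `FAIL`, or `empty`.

step 1: unify c ~ d  [subst: {-} | 2 pending]
  bind c := d
step 2: unify List (b -> d) ~ b  [subst: {c:=d} | 1 pending]
  occurs-check fail

Answer: FAIL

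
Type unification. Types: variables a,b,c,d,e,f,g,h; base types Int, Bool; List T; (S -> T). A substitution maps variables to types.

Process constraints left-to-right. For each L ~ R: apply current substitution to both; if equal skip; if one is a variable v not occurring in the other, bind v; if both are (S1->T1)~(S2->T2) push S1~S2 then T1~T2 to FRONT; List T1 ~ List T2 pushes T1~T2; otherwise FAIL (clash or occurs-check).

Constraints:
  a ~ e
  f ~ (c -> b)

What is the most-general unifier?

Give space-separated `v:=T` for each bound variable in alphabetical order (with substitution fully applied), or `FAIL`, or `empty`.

Answer: a:=e f:=(c -> b)

Derivation:
step 1: unify a ~ e  [subst: {-} | 1 pending]
  bind a := e
step 2: unify f ~ (c -> b)  [subst: {a:=e} | 0 pending]
  bind f := (c -> b)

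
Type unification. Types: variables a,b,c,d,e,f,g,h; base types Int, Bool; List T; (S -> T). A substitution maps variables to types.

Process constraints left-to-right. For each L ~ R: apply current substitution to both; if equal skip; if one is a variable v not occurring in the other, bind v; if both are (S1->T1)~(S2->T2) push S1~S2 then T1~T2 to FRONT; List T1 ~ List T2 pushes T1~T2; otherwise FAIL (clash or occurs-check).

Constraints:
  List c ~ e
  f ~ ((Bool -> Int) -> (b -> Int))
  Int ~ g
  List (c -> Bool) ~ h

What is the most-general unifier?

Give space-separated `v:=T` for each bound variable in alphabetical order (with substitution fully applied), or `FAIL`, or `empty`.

Answer: e:=List c f:=((Bool -> Int) -> (b -> Int)) g:=Int h:=List (c -> Bool)

Derivation:
step 1: unify List c ~ e  [subst: {-} | 3 pending]
  bind e := List c
step 2: unify f ~ ((Bool -> Int) -> (b -> Int))  [subst: {e:=List c} | 2 pending]
  bind f := ((Bool -> Int) -> (b -> Int))
step 3: unify Int ~ g  [subst: {e:=List c, f:=((Bool -> Int) -> (b -> Int))} | 1 pending]
  bind g := Int
step 4: unify List (c -> Bool) ~ h  [subst: {e:=List c, f:=((Bool -> Int) -> (b -> Int)), g:=Int} | 0 pending]
  bind h := List (c -> Bool)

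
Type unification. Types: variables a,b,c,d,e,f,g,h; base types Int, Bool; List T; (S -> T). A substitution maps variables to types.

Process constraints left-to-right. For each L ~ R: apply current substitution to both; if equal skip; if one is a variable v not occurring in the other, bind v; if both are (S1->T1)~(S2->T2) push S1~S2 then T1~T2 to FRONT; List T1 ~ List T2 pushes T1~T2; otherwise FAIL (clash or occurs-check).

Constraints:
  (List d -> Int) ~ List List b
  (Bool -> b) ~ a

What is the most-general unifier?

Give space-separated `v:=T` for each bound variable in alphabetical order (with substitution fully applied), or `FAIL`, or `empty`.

step 1: unify (List d -> Int) ~ List List b  [subst: {-} | 1 pending]
  clash: (List d -> Int) vs List List b

Answer: FAIL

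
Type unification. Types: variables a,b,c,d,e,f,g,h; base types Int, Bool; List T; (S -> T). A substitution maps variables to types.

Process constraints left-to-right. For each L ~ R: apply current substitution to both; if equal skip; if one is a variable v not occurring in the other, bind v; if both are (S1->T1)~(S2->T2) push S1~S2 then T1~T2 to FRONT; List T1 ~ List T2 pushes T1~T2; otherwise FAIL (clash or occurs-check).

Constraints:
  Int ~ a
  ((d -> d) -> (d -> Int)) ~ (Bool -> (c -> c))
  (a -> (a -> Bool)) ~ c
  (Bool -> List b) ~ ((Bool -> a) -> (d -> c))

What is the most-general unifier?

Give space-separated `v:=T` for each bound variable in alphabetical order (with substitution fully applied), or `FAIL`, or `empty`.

step 1: unify Int ~ a  [subst: {-} | 3 pending]
  bind a := Int
step 2: unify ((d -> d) -> (d -> Int)) ~ (Bool -> (c -> c))  [subst: {a:=Int} | 2 pending]
  -> decompose arrow: push (d -> d)~Bool, (d -> Int)~(c -> c)
step 3: unify (d -> d) ~ Bool  [subst: {a:=Int} | 3 pending]
  clash: (d -> d) vs Bool

Answer: FAIL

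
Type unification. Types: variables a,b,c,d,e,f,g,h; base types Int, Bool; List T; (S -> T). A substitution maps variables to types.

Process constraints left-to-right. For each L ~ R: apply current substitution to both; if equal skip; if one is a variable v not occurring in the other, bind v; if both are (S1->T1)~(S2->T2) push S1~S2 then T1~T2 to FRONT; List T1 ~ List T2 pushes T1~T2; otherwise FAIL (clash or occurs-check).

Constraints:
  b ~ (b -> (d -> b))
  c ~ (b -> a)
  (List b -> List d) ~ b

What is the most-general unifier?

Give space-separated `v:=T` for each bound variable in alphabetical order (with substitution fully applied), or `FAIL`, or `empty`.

step 1: unify b ~ (b -> (d -> b))  [subst: {-} | 2 pending]
  occurs-check fail: b in (b -> (d -> b))

Answer: FAIL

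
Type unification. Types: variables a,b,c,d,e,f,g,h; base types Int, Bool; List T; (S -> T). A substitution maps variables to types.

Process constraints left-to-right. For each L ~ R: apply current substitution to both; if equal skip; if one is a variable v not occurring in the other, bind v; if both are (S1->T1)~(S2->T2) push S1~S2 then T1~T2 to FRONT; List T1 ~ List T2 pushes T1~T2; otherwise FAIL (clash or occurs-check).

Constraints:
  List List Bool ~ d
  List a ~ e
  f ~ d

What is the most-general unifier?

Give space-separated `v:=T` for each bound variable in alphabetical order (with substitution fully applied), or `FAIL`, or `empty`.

Answer: d:=List List Bool e:=List a f:=List List Bool

Derivation:
step 1: unify List List Bool ~ d  [subst: {-} | 2 pending]
  bind d := List List Bool
step 2: unify List a ~ e  [subst: {d:=List List Bool} | 1 pending]
  bind e := List a
step 3: unify f ~ List List Bool  [subst: {d:=List List Bool, e:=List a} | 0 pending]
  bind f := List List Bool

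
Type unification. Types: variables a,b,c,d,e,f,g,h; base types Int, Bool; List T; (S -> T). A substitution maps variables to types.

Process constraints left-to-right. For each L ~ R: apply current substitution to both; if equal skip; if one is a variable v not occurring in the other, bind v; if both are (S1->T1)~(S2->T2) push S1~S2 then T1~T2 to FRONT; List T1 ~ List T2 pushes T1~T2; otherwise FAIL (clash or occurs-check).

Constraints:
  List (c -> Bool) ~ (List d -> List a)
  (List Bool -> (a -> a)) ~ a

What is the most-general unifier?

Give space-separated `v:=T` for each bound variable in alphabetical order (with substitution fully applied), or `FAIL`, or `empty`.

step 1: unify List (c -> Bool) ~ (List d -> List a)  [subst: {-} | 1 pending]
  clash: List (c -> Bool) vs (List d -> List a)

Answer: FAIL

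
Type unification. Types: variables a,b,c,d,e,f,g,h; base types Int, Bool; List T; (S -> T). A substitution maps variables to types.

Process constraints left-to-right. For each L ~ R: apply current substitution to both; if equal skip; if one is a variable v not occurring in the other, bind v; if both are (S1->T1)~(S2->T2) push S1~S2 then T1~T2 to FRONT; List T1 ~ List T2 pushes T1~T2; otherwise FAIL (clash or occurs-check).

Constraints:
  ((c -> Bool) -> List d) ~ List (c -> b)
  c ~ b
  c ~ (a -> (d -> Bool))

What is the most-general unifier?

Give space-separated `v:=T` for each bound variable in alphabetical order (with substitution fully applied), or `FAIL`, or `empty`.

step 1: unify ((c -> Bool) -> List d) ~ List (c -> b)  [subst: {-} | 2 pending]
  clash: ((c -> Bool) -> List d) vs List (c -> b)

Answer: FAIL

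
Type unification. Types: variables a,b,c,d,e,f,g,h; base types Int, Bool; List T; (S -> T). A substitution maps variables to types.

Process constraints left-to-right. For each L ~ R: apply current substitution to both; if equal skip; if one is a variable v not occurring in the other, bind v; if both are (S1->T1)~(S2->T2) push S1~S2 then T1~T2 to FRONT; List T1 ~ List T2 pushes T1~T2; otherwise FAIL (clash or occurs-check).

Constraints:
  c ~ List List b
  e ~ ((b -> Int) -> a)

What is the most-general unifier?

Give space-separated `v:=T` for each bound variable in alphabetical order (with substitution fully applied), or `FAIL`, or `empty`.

Answer: c:=List List b e:=((b -> Int) -> a)

Derivation:
step 1: unify c ~ List List b  [subst: {-} | 1 pending]
  bind c := List List b
step 2: unify e ~ ((b -> Int) -> a)  [subst: {c:=List List b} | 0 pending]
  bind e := ((b -> Int) -> a)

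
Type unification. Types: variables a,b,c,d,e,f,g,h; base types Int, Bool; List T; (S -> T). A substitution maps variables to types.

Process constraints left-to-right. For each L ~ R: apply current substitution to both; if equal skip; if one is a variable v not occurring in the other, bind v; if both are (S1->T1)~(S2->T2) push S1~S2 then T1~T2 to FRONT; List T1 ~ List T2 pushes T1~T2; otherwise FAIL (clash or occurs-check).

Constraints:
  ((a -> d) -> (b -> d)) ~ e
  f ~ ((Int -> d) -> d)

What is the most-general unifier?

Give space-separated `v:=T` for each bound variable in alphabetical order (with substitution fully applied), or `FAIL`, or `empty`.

step 1: unify ((a -> d) -> (b -> d)) ~ e  [subst: {-} | 1 pending]
  bind e := ((a -> d) -> (b -> d))
step 2: unify f ~ ((Int -> d) -> d)  [subst: {e:=((a -> d) -> (b -> d))} | 0 pending]
  bind f := ((Int -> d) -> d)

Answer: e:=((a -> d) -> (b -> d)) f:=((Int -> d) -> d)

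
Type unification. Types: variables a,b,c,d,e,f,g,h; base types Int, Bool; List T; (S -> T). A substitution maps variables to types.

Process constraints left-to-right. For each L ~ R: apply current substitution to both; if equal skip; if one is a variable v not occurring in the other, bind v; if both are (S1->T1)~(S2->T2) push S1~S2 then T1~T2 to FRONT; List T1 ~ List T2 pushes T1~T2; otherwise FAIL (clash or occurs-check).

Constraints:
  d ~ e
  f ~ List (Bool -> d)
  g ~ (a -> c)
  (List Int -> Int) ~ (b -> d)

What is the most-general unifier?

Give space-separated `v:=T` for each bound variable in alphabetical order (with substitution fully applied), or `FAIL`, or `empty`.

Answer: b:=List Int d:=Int e:=Int f:=List (Bool -> Int) g:=(a -> c)

Derivation:
step 1: unify d ~ e  [subst: {-} | 3 pending]
  bind d := e
step 2: unify f ~ List (Bool -> e)  [subst: {d:=e} | 2 pending]
  bind f := List (Bool -> e)
step 3: unify g ~ (a -> c)  [subst: {d:=e, f:=List (Bool -> e)} | 1 pending]
  bind g := (a -> c)
step 4: unify (List Int -> Int) ~ (b -> e)  [subst: {d:=e, f:=List (Bool -> e), g:=(a -> c)} | 0 pending]
  -> decompose arrow: push List Int~b, Int~e
step 5: unify List Int ~ b  [subst: {d:=e, f:=List (Bool -> e), g:=(a -> c)} | 1 pending]
  bind b := List Int
step 6: unify Int ~ e  [subst: {d:=e, f:=List (Bool -> e), g:=(a -> c), b:=List Int} | 0 pending]
  bind e := Int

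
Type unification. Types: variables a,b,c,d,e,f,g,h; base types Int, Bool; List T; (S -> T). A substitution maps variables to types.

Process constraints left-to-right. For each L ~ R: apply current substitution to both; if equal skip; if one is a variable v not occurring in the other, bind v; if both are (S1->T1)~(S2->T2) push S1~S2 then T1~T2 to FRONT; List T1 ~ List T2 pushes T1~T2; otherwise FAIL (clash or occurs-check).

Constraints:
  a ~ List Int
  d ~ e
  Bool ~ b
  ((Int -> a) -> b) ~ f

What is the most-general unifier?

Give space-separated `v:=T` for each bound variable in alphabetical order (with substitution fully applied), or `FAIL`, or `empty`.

Answer: a:=List Int b:=Bool d:=e f:=((Int -> List Int) -> Bool)

Derivation:
step 1: unify a ~ List Int  [subst: {-} | 3 pending]
  bind a := List Int
step 2: unify d ~ e  [subst: {a:=List Int} | 2 pending]
  bind d := e
step 3: unify Bool ~ b  [subst: {a:=List Int, d:=e} | 1 pending]
  bind b := Bool
step 4: unify ((Int -> List Int) -> Bool) ~ f  [subst: {a:=List Int, d:=e, b:=Bool} | 0 pending]
  bind f := ((Int -> List Int) -> Bool)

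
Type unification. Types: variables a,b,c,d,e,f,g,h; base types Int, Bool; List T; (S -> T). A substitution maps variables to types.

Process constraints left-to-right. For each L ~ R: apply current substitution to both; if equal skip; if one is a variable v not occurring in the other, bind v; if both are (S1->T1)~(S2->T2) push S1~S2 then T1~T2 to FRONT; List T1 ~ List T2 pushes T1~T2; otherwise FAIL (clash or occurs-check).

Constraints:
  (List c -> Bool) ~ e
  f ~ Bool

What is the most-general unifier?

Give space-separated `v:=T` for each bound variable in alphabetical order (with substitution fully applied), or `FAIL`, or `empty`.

Answer: e:=(List c -> Bool) f:=Bool

Derivation:
step 1: unify (List c -> Bool) ~ e  [subst: {-} | 1 pending]
  bind e := (List c -> Bool)
step 2: unify f ~ Bool  [subst: {e:=(List c -> Bool)} | 0 pending]
  bind f := Bool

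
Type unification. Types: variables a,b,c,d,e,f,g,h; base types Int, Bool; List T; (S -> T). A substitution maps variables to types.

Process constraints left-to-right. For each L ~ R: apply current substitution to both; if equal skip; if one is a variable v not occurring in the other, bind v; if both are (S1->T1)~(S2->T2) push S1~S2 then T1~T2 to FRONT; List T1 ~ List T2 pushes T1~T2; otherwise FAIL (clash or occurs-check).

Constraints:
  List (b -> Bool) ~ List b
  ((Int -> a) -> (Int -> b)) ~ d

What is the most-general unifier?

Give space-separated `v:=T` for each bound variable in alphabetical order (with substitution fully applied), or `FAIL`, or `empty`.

step 1: unify List (b -> Bool) ~ List b  [subst: {-} | 1 pending]
  -> decompose List: push (b -> Bool)~b
step 2: unify (b -> Bool) ~ b  [subst: {-} | 1 pending]
  occurs-check fail

Answer: FAIL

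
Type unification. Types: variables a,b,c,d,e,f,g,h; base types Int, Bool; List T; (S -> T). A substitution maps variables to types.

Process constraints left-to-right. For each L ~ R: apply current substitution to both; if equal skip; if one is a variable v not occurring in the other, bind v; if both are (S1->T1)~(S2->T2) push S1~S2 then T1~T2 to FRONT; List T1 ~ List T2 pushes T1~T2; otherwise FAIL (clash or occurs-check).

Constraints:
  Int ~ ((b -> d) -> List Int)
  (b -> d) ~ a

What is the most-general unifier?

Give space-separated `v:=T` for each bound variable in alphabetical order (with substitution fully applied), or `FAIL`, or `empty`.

Answer: FAIL

Derivation:
step 1: unify Int ~ ((b -> d) -> List Int)  [subst: {-} | 1 pending]
  clash: Int vs ((b -> d) -> List Int)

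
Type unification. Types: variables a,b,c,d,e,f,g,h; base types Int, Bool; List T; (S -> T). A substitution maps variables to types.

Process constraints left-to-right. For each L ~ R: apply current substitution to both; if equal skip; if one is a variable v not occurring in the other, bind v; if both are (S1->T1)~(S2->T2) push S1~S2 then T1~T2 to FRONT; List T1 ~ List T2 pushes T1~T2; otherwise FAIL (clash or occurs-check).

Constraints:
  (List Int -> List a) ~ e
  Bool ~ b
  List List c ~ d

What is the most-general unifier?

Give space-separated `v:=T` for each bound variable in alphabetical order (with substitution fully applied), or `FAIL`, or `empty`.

step 1: unify (List Int -> List a) ~ e  [subst: {-} | 2 pending]
  bind e := (List Int -> List a)
step 2: unify Bool ~ b  [subst: {e:=(List Int -> List a)} | 1 pending]
  bind b := Bool
step 3: unify List List c ~ d  [subst: {e:=(List Int -> List a), b:=Bool} | 0 pending]
  bind d := List List c

Answer: b:=Bool d:=List List c e:=(List Int -> List a)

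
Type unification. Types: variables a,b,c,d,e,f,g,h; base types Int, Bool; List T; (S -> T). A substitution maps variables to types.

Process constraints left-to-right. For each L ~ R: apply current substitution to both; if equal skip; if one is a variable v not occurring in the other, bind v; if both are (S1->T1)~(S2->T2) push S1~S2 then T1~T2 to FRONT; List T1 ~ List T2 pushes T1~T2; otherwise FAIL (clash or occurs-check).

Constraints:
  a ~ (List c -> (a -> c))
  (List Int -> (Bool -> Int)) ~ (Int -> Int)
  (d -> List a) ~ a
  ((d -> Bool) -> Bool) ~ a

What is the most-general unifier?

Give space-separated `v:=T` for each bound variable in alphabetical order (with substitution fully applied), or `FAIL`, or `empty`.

Answer: FAIL

Derivation:
step 1: unify a ~ (List c -> (a -> c))  [subst: {-} | 3 pending]
  occurs-check fail: a in (List c -> (a -> c))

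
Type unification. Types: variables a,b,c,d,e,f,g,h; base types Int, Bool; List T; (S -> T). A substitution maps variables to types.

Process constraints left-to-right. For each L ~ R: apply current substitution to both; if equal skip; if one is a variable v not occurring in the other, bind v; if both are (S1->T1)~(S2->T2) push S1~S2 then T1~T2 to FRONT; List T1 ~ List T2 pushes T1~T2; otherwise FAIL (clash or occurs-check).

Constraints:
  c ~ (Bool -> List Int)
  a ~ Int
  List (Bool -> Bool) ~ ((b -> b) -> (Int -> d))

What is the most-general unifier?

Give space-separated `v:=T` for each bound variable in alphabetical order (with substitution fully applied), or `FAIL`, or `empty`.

Answer: FAIL

Derivation:
step 1: unify c ~ (Bool -> List Int)  [subst: {-} | 2 pending]
  bind c := (Bool -> List Int)
step 2: unify a ~ Int  [subst: {c:=(Bool -> List Int)} | 1 pending]
  bind a := Int
step 3: unify List (Bool -> Bool) ~ ((b -> b) -> (Int -> d))  [subst: {c:=(Bool -> List Int), a:=Int} | 0 pending]
  clash: List (Bool -> Bool) vs ((b -> b) -> (Int -> d))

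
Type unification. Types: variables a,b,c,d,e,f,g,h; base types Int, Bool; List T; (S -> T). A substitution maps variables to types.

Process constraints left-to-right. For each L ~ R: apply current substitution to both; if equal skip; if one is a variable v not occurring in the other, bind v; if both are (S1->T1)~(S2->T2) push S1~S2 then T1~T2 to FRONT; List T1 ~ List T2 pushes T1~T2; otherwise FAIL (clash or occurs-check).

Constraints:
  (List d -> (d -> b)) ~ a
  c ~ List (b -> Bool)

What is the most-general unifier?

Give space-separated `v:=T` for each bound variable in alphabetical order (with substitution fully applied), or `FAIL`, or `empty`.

step 1: unify (List d -> (d -> b)) ~ a  [subst: {-} | 1 pending]
  bind a := (List d -> (d -> b))
step 2: unify c ~ List (b -> Bool)  [subst: {a:=(List d -> (d -> b))} | 0 pending]
  bind c := List (b -> Bool)

Answer: a:=(List d -> (d -> b)) c:=List (b -> Bool)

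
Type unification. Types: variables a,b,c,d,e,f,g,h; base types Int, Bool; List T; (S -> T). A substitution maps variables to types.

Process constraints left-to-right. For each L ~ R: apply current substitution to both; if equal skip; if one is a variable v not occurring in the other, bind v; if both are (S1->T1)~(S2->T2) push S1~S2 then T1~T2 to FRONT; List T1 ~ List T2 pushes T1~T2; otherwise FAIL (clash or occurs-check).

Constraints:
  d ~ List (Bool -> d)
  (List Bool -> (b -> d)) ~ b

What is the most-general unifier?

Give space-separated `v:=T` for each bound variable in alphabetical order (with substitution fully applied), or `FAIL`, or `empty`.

step 1: unify d ~ List (Bool -> d)  [subst: {-} | 1 pending]
  occurs-check fail: d in List (Bool -> d)

Answer: FAIL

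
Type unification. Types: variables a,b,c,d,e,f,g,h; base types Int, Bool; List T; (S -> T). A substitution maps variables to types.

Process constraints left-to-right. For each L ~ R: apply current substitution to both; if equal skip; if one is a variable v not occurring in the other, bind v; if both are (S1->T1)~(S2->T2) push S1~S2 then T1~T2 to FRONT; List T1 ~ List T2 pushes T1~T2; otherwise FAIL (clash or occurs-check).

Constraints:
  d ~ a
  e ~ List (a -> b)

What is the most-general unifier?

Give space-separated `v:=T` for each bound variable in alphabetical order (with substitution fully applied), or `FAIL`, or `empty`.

step 1: unify d ~ a  [subst: {-} | 1 pending]
  bind d := a
step 2: unify e ~ List (a -> b)  [subst: {d:=a} | 0 pending]
  bind e := List (a -> b)

Answer: d:=a e:=List (a -> b)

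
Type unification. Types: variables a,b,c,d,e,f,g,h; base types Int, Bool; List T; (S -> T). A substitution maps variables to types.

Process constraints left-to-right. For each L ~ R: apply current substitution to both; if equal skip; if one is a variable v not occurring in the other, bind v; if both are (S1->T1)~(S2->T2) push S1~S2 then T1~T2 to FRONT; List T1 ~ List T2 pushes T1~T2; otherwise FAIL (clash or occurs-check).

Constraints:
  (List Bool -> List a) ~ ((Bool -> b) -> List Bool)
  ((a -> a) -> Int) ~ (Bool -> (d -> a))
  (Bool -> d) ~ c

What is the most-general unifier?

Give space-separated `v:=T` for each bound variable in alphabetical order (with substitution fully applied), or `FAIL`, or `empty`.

step 1: unify (List Bool -> List a) ~ ((Bool -> b) -> List Bool)  [subst: {-} | 2 pending]
  -> decompose arrow: push List Bool~(Bool -> b), List a~List Bool
step 2: unify List Bool ~ (Bool -> b)  [subst: {-} | 3 pending]
  clash: List Bool vs (Bool -> b)

Answer: FAIL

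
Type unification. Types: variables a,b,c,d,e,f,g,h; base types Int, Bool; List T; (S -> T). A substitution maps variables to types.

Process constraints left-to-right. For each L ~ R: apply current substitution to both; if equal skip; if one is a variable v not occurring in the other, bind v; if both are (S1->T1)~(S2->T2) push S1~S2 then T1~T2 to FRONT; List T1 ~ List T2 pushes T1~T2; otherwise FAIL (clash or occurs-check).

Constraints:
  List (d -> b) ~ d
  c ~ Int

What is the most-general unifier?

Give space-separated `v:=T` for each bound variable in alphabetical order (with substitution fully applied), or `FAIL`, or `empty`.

Answer: FAIL

Derivation:
step 1: unify List (d -> b) ~ d  [subst: {-} | 1 pending]
  occurs-check fail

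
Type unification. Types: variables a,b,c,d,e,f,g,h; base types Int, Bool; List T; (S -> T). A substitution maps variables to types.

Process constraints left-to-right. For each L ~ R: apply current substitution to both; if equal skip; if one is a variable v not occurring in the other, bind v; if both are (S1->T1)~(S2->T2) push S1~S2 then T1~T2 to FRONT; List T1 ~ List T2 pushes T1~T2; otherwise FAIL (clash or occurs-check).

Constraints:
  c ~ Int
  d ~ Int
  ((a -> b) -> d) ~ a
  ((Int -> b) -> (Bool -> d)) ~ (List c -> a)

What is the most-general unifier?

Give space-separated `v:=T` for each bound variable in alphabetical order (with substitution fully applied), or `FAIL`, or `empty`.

Answer: FAIL

Derivation:
step 1: unify c ~ Int  [subst: {-} | 3 pending]
  bind c := Int
step 2: unify d ~ Int  [subst: {c:=Int} | 2 pending]
  bind d := Int
step 3: unify ((a -> b) -> Int) ~ a  [subst: {c:=Int, d:=Int} | 1 pending]
  occurs-check fail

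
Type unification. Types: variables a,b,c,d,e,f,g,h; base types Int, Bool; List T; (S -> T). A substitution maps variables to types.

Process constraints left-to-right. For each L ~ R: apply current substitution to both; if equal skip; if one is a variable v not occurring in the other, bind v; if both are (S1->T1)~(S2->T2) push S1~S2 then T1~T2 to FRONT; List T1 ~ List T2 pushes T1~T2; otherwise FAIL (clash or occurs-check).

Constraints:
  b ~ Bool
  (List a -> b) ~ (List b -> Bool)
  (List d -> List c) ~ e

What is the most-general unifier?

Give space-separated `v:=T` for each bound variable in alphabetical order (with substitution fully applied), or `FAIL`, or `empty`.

step 1: unify b ~ Bool  [subst: {-} | 2 pending]
  bind b := Bool
step 2: unify (List a -> Bool) ~ (List Bool -> Bool)  [subst: {b:=Bool} | 1 pending]
  -> decompose arrow: push List a~List Bool, Bool~Bool
step 3: unify List a ~ List Bool  [subst: {b:=Bool} | 2 pending]
  -> decompose List: push a~Bool
step 4: unify a ~ Bool  [subst: {b:=Bool} | 2 pending]
  bind a := Bool
step 5: unify Bool ~ Bool  [subst: {b:=Bool, a:=Bool} | 1 pending]
  -> identical, skip
step 6: unify (List d -> List c) ~ e  [subst: {b:=Bool, a:=Bool} | 0 pending]
  bind e := (List d -> List c)

Answer: a:=Bool b:=Bool e:=(List d -> List c)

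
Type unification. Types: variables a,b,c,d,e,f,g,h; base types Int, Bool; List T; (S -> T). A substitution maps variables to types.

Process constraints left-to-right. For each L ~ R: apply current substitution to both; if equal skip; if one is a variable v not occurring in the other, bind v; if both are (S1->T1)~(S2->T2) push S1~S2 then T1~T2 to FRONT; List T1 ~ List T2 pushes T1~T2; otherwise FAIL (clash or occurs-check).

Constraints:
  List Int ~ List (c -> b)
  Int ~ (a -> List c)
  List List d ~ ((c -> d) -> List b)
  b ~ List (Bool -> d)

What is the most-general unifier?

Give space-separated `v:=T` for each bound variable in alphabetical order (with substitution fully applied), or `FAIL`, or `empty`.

step 1: unify List Int ~ List (c -> b)  [subst: {-} | 3 pending]
  -> decompose List: push Int~(c -> b)
step 2: unify Int ~ (c -> b)  [subst: {-} | 3 pending]
  clash: Int vs (c -> b)

Answer: FAIL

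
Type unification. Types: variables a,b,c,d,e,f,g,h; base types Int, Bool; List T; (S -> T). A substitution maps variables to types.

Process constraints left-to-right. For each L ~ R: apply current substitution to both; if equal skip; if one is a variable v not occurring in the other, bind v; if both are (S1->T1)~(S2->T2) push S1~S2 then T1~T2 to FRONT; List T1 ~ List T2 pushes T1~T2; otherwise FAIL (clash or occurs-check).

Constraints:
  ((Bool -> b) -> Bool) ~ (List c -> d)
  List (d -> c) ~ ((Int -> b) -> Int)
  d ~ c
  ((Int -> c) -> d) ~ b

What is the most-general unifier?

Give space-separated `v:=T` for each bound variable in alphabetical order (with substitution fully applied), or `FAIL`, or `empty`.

step 1: unify ((Bool -> b) -> Bool) ~ (List c -> d)  [subst: {-} | 3 pending]
  -> decompose arrow: push (Bool -> b)~List c, Bool~d
step 2: unify (Bool -> b) ~ List c  [subst: {-} | 4 pending]
  clash: (Bool -> b) vs List c

Answer: FAIL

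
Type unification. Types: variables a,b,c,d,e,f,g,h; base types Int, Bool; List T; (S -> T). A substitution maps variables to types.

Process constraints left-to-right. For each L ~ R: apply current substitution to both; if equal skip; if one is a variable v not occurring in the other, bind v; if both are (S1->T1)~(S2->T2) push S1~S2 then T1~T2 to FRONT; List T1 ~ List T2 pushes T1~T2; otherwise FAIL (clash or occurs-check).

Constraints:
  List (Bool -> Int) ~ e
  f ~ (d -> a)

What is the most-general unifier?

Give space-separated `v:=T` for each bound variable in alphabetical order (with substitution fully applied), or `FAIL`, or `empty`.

step 1: unify List (Bool -> Int) ~ e  [subst: {-} | 1 pending]
  bind e := List (Bool -> Int)
step 2: unify f ~ (d -> a)  [subst: {e:=List (Bool -> Int)} | 0 pending]
  bind f := (d -> a)

Answer: e:=List (Bool -> Int) f:=(d -> a)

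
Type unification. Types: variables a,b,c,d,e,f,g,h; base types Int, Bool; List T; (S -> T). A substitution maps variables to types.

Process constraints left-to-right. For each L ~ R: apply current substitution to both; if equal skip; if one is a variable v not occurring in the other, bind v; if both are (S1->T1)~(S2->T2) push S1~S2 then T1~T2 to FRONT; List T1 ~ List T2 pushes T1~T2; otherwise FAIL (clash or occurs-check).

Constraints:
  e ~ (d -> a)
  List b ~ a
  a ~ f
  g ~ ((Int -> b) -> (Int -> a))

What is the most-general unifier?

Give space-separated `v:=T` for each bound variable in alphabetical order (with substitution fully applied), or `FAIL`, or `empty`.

Answer: a:=List b e:=(d -> List b) f:=List b g:=((Int -> b) -> (Int -> List b))

Derivation:
step 1: unify e ~ (d -> a)  [subst: {-} | 3 pending]
  bind e := (d -> a)
step 2: unify List b ~ a  [subst: {e:=(d -> a)} | 2 pending]
  bind a := List b
step 3: unify List b ~ f  [subst: {e:=(d -> a), a:=List b} | 1 pending]
  bind f := List b
step 4: unify g ~ ((Int -> b) -> (Int -> List b))  [subst: {e:=(d -> a), a:=List b, f:=List b} | 0 pending]
  bind g := ((Int -> b) -> (Int -> List b))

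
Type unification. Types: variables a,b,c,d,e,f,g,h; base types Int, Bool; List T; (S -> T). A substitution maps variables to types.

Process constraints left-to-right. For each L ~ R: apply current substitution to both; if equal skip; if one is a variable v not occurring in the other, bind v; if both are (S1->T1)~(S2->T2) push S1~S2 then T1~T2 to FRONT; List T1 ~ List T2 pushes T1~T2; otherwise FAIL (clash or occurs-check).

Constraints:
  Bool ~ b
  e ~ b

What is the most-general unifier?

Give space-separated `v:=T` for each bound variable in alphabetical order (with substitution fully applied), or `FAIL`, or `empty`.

step 1: unify Bool ~ b  [subst: {-} | 1 pending]
  bind b := Bool
step 2: unify e ~ Bool  [subst: {b:=Bool} | 0 pending]
  bind e := Bool

Answer: b:=Bool e:=Bool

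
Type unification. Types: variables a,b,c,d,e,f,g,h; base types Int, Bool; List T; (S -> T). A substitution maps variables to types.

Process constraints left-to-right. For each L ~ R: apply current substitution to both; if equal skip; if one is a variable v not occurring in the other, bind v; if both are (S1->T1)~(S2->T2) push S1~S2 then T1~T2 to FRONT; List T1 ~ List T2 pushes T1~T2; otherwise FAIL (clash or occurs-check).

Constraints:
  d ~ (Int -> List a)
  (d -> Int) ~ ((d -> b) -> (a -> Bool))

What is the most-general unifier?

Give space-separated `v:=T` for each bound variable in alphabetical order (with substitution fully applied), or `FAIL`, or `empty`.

Answer: FAIL

Derivation:
step 1: unify d ~ (Int -> List a)  [subst: {-} | 1 pending]
  bind d := (Int -> List a)
step 2: unify ((Int -> List a) -> Int) ~ (((Int -> List a) -> b) -> (a -> Bool))  [subst: {d:=(Int -> List a)} | 0 pending]
  -> decompose arrow: push (Int -> List a)~((Int -> List a) -> b), Int~(a -> Bool)
step 3: unify (Int -> List a) ~ ((Int -> List a) -> b)  [subst: {d:=(Int -> List a)} | 1 pending]
  -> decompose arrow: push Int~(Int -> List a), List a~b
step 4: unify Int ~ (Int -> List a)  [subst: {d:=(Int -> List a)} | 2 pending]
  clash: Int vs (Int -> List a)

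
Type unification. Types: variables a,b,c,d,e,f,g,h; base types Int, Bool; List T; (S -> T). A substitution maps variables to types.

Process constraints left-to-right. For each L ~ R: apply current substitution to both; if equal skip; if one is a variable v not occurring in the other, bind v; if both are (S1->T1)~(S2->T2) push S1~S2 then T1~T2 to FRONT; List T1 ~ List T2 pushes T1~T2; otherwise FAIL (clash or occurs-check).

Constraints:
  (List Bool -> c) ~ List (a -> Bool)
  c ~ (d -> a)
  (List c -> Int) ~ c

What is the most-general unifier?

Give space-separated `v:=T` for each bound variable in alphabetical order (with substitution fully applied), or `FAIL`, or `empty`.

step 1: unify (List Bool -> c) ~ List (a -> Bool)  [subst: {-} | 2 pending]
  clash: (List Bool -> c) vs List (a -> Bool)

Answer: FAIL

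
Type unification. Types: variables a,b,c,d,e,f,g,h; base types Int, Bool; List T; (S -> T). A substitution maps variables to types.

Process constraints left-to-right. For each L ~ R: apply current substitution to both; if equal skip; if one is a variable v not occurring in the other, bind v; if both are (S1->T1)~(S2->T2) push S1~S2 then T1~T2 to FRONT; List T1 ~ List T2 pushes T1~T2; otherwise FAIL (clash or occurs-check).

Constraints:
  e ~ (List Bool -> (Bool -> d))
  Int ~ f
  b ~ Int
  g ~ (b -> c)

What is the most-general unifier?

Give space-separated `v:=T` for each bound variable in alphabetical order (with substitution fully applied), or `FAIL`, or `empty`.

Answer: b:=Int e:=(List Bool -> (Bool -> d)) f:=Int g:=(Int -> c)

Derivation:
step 1: unify e ~ (List Bool -> (Bool -> d))  [subst: {-} | 3 pending]
  bind e := (List Bool -> (Bool -> d))
step 2: unify Int ~ f  [subst: {e:=(List Bool -> (Bool -> d))} | 2 pending]
  bind f := Int
step 3: unify b ~ Int  [subst: {e:=(List Bool -> (Bool -> d)), f:=Int} | 1 pending]
  bind b := Int
step 4: unify g ~ (Int -> c)  [subst: {e:=(List Bool -> (Bool -> d)), f:=Int, b:=Int} | 0 pending]
  bind g := (Int -> c)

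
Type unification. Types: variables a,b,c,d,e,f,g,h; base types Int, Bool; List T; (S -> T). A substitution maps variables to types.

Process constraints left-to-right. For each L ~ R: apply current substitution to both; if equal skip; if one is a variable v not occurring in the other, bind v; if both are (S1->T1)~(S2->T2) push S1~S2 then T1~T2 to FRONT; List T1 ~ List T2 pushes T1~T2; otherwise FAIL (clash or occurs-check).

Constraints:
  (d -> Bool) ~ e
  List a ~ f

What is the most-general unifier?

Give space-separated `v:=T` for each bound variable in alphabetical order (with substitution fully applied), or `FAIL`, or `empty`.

Answer: e:=(d -> Bool) f:=List a

Derivation:
step 1: unify (d -> Bool) ~ e  [subst: {-} | 1 pending]
  bind e := (d -> Bool)
step 2: unify List a ~ f  [subst: {e:=(d -> Bool)} | 0 pending]
  bind f := List a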